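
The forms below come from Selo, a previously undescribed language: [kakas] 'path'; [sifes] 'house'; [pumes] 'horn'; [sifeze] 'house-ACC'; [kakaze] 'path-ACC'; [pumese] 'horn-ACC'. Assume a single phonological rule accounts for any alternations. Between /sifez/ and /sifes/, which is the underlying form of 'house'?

/sifez/

In [sifes] and [sifeze] the final segment of 'house' alternates: [s] ~ [z].
The stem 'horn' ([pumes], [pumese]) shows [s] unchanged in both environments, so [s] cannot be basic with [z] derived before the ACC suffix.
So /z/ is underlying, and a rule of word-final obstruent devoicing — voiced obstruents become voiceless word-finally — gives [s].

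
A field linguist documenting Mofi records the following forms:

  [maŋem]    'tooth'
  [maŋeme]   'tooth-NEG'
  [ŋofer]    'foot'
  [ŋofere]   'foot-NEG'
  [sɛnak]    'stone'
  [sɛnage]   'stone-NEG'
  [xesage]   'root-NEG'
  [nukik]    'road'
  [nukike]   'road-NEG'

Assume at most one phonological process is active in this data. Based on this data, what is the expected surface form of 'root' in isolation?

In [sɛnak] and [sɛnage] the final segment of 'stone' alternates: [k] ~ [g].
If /k/ were underlying and a rule turned it into [g] before the NEG suffix, 'road' would also alternate; but it has [k] in both [nukik] and [nukike].
The alternation reflects word-final obstruent devoicing: voiced obstruents become voiceless word-finally. /g/ is underlying.
The one attested form of 'root', [xesage], shows underlying /xesag/. Applying the same rule word-finally gives [xesak].

[xesak]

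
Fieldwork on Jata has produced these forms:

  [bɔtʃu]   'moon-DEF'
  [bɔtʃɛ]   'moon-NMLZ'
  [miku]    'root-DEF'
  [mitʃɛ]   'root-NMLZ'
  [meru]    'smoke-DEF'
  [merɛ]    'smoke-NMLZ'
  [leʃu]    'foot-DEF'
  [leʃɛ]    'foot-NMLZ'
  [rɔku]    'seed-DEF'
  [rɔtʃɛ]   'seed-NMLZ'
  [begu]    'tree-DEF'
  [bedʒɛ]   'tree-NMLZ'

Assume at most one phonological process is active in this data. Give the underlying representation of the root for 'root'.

/mik/

In [miku] and [mitʃɛ] the final segment of 'root' alternates: [k] ~ [tʃ].
If /tʃ/ were underlying and a rule turned it into [k] before the DEF suffix, 'moon' would also alternate; but it has [tʃ] in both [bɔtʃu] and [bɔtʃɛ].
The underlying segment must be /k/; /k/ and /g/ become palato-alveolar [tʃ] and [dʒ] before a front vowel, yielding [tʃ] there.
Hence 'root' is /mik/ underlyingly.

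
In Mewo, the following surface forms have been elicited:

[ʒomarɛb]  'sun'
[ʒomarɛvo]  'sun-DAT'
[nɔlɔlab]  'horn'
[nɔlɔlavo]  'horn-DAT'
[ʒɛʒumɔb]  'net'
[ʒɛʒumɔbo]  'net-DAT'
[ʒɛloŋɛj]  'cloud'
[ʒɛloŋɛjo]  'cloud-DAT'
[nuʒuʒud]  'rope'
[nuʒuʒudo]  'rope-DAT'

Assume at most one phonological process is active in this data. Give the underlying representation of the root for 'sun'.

'sun' shows [b] ~ [v] at the end of the stem ([ʒomarɛb] vs [ʒomarɛvo]).
But 'net' keeps [b] in both environments ([ʒɛʒumɔb], [ʒɛʒumɔbo]), so there is no rule changing /b/ to [v] before the DAT suffix.
Therefore /v/ is basic and [b] is derived by word-final hardening (voiced fricatives become stops word-finally).
Hence 'sun' is /ʒomarɛv/ underlyingly.

/ʒomarɛv/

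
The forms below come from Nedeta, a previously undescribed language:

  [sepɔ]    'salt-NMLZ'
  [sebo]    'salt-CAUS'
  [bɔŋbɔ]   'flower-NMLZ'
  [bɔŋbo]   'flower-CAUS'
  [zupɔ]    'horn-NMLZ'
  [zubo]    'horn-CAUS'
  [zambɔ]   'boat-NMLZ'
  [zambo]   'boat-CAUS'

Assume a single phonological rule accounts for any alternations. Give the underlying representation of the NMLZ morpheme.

The NMLZ suffix surfaces as [-bɔ] and [-pɔ], depending on the final segment of the stem.
The CAUS suffix, which begins with [b], is invariant after every stem; so [b] is not altered by any rule here.
The NMLZ suffix is therefore /-pɔ/ underlyingly, with post-nasal voicing: voiceless stops become voiced after a nasal.

/-pɔ/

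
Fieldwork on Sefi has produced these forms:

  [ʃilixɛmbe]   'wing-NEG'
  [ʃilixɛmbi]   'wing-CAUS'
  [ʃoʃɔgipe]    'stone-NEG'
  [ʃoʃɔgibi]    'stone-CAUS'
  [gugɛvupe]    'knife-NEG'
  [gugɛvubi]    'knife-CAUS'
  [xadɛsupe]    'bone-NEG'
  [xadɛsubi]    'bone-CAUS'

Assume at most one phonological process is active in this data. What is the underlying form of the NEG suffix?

The NEG suffix surfaces as [-be] and [-pe], depending on the final segment of the stem.
By contrast the CAUS suffix keeps its initial [b] throughout — that segment must be underlying.
So the underlying form is /-pe/, and voiceless stops become voiced after a nasal.

/-pe/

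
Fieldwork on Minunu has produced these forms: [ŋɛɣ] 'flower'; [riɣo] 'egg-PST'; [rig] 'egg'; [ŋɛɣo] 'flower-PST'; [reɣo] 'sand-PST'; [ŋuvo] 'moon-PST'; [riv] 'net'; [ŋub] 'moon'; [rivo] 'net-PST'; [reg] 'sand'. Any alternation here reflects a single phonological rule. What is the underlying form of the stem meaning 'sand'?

The root 'sand' surfaces as [reɣo] and [reg], with a stem-final [ɣ] ~ [g] alternation.
Compare 'flower', with invariant [ɣ] in [ŋɛɣo] and [ŋɛɣ]: an analysis with underlying /ɣ/ and a rule producing [g] in isolation would wrongly predict alternation here too.
So /g/ is underlying, and a rule of intervocalic spirantization — voiced stops become fricatives between vowels — gives [ɣ].

/reg/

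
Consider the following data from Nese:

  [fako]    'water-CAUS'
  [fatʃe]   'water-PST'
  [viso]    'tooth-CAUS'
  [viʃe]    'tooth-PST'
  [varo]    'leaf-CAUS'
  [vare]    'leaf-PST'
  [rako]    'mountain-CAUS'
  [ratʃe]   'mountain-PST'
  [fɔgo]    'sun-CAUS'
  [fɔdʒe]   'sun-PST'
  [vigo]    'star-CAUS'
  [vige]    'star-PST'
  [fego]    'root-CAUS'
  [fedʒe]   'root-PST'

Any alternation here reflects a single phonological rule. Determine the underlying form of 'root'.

The stem for 'root' ends in [g] in [fego] but [dʒ] in [fedʒe].
But 'star' keeps [g] in both environments ([vigo], [vige]), so there is no rule changing /g/ to [dʒ] before the PST suffix.
The underlying segment must be /dʒ/; palato-alveolar /tʃ/, /dʒ/ and /ʃ/ become [k], [g] and [s] when no front vowel follows, yielding [g] there.
The underlying form of 'root' is therefore /fedʒ/.

/fedʒ/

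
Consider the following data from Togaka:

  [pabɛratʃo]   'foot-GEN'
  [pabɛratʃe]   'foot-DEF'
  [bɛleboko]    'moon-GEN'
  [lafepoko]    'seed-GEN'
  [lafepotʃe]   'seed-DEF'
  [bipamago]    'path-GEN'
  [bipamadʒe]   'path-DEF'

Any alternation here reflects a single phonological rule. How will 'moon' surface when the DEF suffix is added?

[bɛlebotʃe]

The stem for 'seed' ends in [k] in [lafepoko] but [tʃ] in [lafepotʃe].
The stem 'foot' ([pabɛratʃo], [pabɛratʃe]) shows [tʃ] unchanged in both environments, so [tʃ] cannot be basic with [k] derived before the GEN suffix.
So /k/ is underlying, and a rule of palatalization before a front vowel — /k/ and /g/ become palato-alveolar [tʃ] and [dʒ] before a front vowel — gives [tʃ].
The one attested form of 'moon', [bɛleboko], shows underlying /bɛlebok/. Applying the same rule before a front vowel gives [bɛlebotʃe].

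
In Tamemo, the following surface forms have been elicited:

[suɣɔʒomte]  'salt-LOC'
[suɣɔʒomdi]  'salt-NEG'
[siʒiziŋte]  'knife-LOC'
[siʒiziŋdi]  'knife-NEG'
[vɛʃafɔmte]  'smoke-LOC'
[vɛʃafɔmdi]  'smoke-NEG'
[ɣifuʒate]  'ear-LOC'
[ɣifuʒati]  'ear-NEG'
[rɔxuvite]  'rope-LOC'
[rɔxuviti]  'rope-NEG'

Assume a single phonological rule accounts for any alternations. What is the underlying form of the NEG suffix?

The NEG suffix surfaces as [-di] and [-ti], depending on the final segment of the stem.
By contrast the LOC suffix keeps its initial [t] throughout — that segment must be underlying.
The NEG suffix is therefore /-di/ underlyingly, with post-vocalic devoicing: voiced stops become voiceless after a vowel.

/-di/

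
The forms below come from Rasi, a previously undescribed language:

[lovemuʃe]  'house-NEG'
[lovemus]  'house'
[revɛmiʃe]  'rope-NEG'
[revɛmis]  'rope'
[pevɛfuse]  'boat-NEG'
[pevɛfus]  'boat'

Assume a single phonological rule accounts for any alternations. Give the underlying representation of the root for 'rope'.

/revɛmiʃ/

In [revɛmiʃe] and [revɛmis] the final segment of 'rope' alternates: [ʃ] ~ [s].
The stem 'boat' ([pevɛfuse], [pevɛfus]) shows [s] unchanged in both environments, so [s] cannot be basic with [ʃ] derived before the NEG suffix.
The alternation reflects depalatalization: palato-alveolar /ʃ/ becomes [s] when no front vowel follows. /ʃ/ is underlying.
Hence 'rope' is /revɛmiʃ/ underlyingly.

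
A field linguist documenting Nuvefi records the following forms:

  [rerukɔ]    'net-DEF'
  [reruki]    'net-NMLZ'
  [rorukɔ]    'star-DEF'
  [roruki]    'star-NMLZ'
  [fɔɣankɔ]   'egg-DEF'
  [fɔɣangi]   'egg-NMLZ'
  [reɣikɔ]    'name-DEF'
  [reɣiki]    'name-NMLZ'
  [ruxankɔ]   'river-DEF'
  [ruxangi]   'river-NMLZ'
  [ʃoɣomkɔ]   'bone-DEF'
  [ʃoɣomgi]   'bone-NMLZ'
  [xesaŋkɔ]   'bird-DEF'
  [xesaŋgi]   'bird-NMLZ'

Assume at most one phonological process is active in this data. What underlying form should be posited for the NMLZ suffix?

/-gi/

The NMLZ suffix surfaces as [-gi] and [-ki], depending on the final segment of the stem.
The DEF suffix, which begins with [k], is invariant after every stem; so [k] is not altered by any rule here.
So the underlying form is /-gi/, and voiced stops become voiceless after a vowel.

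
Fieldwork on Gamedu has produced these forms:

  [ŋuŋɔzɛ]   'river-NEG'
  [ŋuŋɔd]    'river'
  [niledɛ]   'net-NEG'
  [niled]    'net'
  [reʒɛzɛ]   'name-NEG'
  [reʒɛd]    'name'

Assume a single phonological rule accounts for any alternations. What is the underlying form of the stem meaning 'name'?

/reʒɛz/

In [reʒɛzɛ] and [reʒɛd] the final segment of 'name' alternates: [z] ~ [d].
But 'net' keeps [d] in both environments ([niledɛ], [niled]), so there is no rule changing /d/ to [z] before the NEG suffix.
The alternation reflects word-final hardening: voiced fricatives become stops word-finally. /z/ is underlying.
Hence 'name' is /reʒɛz/ underlyingly.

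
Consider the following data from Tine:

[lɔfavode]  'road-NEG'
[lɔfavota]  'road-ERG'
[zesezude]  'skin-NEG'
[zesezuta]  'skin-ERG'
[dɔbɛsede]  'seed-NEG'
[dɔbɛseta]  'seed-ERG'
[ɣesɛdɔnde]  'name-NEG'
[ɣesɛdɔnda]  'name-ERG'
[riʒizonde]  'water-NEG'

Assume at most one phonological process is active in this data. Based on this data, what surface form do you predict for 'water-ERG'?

[riʒizonda]

The ERG suffix surfaces as [-da] and [-ta], depending on the final segment of the stem.
The NEG suffix, which begins with [d], is invariant after every stem; so [d] is not altered by any rule here.
The ERG suffix is therefore /-ta/ underlyingly, with post-nasal voicing: voiceless stops become voiced after a nasal.
After 'water', which ends in a nasal, the suffix surfaces as [-da], giving [riʒizonda].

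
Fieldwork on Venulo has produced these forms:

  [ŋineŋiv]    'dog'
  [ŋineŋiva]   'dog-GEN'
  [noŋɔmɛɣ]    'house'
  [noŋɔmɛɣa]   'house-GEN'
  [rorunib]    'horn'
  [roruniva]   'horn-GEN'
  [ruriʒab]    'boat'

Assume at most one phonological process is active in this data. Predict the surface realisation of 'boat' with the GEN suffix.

[ruriʒava]

The stem for 'horn' ends in [b] in [rorunib] but [v] in [roruniva].
But 'dog' keeps [v] in both environments ([ŋineŋiv], [ŋineŋiva]), so there is no rule changing /v/ to [b] in isolation.
The alternation reflects intervocalic spirantization: voiced stops become fricatives between vowels. /b/ is underlying.
From [ruriʒab] the stem 'boat' is /ruriʒab/; between vowels this yields [ruriʒava].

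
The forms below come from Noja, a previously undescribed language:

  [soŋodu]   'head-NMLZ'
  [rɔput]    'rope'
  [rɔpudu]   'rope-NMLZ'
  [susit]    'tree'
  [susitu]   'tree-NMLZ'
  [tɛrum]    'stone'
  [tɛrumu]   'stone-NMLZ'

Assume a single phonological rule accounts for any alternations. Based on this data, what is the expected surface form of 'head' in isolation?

[soŋot]

The stem for 'rope' ends in [t] in [rɔput] but [d] in [rɔpudu].
But 'tree' keeps [t] in both environments ([susit], [susitu]), so there is no rule changing /t/ to [d] before the NMLZ suffix.
So /d/ is underlying, and a rule of word-final obstruent devoicing — voiced obstruents become voiceless word-finally — gives [t].
The one attested form of 'head', [soŋodu], shows underlying /soŋod/. Applying the same rule word-finally gives [soŋot].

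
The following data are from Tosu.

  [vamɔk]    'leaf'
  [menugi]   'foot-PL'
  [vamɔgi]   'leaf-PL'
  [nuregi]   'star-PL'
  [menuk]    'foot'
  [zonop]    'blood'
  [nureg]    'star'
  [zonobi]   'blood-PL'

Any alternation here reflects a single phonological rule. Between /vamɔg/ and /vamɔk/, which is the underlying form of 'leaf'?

/vamɔk/

'leaf' shows [g] ~ [k] at the end of the stem ([vamɔgi] vs [vamɔk]).
But 'star' keeps [g] in both environments ([nuregi], [nureg]), so there is no rule changing /g/ to [k] in isolation.
The alternation reflects intervocalic voicing: voiceless stops become voiced between vowels. /k/ is underlying.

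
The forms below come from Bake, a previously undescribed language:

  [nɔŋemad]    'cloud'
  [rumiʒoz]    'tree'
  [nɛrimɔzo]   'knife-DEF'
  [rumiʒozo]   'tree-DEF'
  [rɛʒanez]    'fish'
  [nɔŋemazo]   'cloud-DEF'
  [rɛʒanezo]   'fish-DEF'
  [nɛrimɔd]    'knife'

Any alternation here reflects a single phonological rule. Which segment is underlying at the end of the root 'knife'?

/d/

'knife' shows [d] ~ [z] at the end of the stem ([nɛrimɔd] vs [nɛrimɔzo]).
Compare 'fish', with invariant [z] in [rɛʒanez] and [rɛʒanezo]: an analysis with underlying /z/ and a rule producing [d] in isolation would wrongly predict alternation here too.
The alternation reflects intervocalic spirantization: voiced stops become fricatives between vowels. /d/ is underlying.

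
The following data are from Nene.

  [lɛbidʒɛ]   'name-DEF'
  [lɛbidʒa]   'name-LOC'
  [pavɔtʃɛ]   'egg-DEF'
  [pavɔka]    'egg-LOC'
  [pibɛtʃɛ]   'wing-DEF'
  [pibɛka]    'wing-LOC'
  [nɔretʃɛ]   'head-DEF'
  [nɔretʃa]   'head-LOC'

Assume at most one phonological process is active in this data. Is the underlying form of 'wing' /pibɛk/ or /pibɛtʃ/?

'wing' shows [tʃ] ~ [k] at the end of the stem ([pibɛtʃɛ] vs [pibɛka]).
If /tʃ/ were underlying and a rule turned it into [k] before the LOC suffix, 'head' would also alternate; but it has [tʃ] in both [nɔretʃɛ] and [nɔretʃa].
Therefore /k/ is basic and [tʃ] is derived by palatalization before a front vowel (/k/ becomes palato-alveolar [tʃ] before a front vowel).

/pibɛk/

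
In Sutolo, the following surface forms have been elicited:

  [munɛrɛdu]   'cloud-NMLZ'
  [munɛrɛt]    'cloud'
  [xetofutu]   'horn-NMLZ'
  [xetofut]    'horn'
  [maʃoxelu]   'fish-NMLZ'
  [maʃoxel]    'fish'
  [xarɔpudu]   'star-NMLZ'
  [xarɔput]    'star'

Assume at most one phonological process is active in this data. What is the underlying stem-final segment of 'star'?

In [xarɔpudu] and [xarɔput] the final segment of 'star' alternates: [d] ~ [t].
The stem 'horn' ([xetofutu], [xetofut]) shows [t] unchanged in both environments, so [t] cannot be basic with [d] derived before the NMLZ suffix.
The underlying segment must be /d/; voiced obstruents become voiceless word-finally, yielding [t] there.

/d/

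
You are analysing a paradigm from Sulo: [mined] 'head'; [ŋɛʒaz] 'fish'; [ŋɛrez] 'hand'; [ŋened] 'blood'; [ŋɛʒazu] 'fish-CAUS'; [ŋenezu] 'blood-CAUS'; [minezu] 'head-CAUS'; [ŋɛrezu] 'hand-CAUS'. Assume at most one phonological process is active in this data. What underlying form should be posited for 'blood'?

/ŋened/

'blood' shows [z] ~ [d] at the end of the stem ([ŋenezu] vs [ŋened]).
The stem 'hand' ([ŋɛrezu], [ŋɛrez]) shows [z] unchanged in both environments, so [z] cannot be basic with [d] derived in isolation.
Therefore /d/ is basic and [z] is derived by intervocalic spirantization (voiced stops become fricatives between vowels).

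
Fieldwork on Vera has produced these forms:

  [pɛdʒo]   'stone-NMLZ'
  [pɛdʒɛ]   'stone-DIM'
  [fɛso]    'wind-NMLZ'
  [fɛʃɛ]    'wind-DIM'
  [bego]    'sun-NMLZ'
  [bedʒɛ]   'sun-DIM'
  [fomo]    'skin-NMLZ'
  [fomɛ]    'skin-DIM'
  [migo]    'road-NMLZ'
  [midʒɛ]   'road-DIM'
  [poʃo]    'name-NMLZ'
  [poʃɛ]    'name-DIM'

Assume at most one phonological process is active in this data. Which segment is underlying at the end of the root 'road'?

The root 'road' surfaces as [migo] and [midʒɛ], with a stem-final [g] ~ [dʒ] alternation.
The stem 'stone' ([pɛdʒo], [pɛdʒɛ]) shows [dʒ] unchanged in both environments, so [dʒ] cannot be basic with [g] derived before the NMLZ suffix.
The alternation reflects palatalization before a front vowel: /g/ and /s/ become palato-alveolar [dʒ] and [ʃ] before a front vowel. /g/ is underlying.

/g/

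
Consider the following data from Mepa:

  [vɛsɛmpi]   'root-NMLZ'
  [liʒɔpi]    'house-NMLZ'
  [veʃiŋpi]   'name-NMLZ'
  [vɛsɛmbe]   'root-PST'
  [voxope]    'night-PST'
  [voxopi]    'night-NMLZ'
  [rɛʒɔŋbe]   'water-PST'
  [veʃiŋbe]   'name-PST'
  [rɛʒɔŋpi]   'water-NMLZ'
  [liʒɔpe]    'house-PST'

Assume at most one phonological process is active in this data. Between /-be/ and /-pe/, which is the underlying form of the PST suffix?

/-be/

The PST morpheme has two allomorphs, [-be] and [-pe].
The NMLZ suffix, which begins with [p], is invariant after every stem; so [p] is not altered by any rule here.
The PST suffix is therefore /-be/ underlyingly, with post-vocalic devoicing: voiced stops become voiceless after a vowel.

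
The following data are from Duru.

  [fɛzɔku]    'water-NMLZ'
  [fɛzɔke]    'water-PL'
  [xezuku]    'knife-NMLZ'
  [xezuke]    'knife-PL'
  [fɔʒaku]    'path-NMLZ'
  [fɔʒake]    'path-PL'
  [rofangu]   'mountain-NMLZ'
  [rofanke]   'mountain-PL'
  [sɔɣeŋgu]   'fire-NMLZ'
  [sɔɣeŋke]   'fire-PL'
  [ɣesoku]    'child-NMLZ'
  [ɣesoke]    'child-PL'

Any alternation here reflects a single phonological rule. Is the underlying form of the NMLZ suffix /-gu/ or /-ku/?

/-gu/

The NMLZ suffix surfaces as [-gu] and [-ku], depending on the final segment of the stem.
The PL suffix, which begins with [k], is invariant after every stem; so [k] is not altered by any rule here.
The NMLZ suffix is therefore /-gu/ underlyingly, with post-vocalic devoicing: voiced stops become voiceless after a vowel.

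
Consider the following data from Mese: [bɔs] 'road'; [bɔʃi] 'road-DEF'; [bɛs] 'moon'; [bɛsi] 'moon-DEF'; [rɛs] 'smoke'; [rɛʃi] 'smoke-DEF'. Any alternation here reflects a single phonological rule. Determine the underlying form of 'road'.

In [bɔs] and [bɔʃi] the final segment of 'road' alternates: [s] ~ [ʃ].
The stem 'moon' ([bɛs], [bɛsi]) shows [s] unchanged in both environments, so [s] cannot be basic with [ʃ] derived before the DEF suffix.
Therefore /ʃ/ is basic and [s] is derived by depalatalization (palato-alveolar /ʃ/ becomes [s] when no front vowel follows).
So 'road' = /bɔʃ/.

/bɔʃ/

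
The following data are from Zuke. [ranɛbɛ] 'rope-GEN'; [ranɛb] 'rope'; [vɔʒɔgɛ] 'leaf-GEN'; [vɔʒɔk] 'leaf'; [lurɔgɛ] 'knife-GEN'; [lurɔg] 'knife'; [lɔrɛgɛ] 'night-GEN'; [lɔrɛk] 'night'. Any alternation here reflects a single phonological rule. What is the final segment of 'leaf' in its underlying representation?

In [vɔʒɔgɛ] and [vɔʒɔk] the final segment of 'leaf' alternates: [g] ~ [k].
But 'knife' keeps [g] in both environments ([lurɔgɛ], [lurɔg]), so there is no rule changing /g/ to [k] in isolation.
Therefore /k/ is basic and [g] is derived by intervocalic voicing (voiceless stops become voiced between vowels).

/k/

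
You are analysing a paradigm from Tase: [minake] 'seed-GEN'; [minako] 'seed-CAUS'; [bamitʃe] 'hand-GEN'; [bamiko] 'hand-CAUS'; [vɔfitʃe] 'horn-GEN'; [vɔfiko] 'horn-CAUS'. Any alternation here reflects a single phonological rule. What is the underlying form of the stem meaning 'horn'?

In [vɔfitʃe] and [vɔfiko] the final segment of 'horn' alternates: [tʃ] ~ [k].
But 'seed' keeps [k] in both environments ([minake], [minako]), so there is no rule changing /k/ to [tʃ] before the GEN suffix.
So /tʃ/ is underlying, and a rule of depalatalization — palato-alveolar /tʃ/ becomes [k] when no front vowel follows — gives [k].
So 'horn' = /vɔfitʃ/.

/vɔfitʃ/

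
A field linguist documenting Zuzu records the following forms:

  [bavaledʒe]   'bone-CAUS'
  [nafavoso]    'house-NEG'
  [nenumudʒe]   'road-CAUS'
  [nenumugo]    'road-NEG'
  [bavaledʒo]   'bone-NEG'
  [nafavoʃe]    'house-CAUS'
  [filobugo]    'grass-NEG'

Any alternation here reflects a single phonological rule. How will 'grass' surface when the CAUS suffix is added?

The stem for 'road' ends in [g] in [nenumugo] but [dʒ] in [nenumudʒe].
Compare 'bone', with invariant [dʒ] in [bavaledʒo] and [bavaledʒe]: an analysis with underlying /dʒ/ and a rule producing [g] before the NEG suffix would wrongly predict alternation here too.
Therefore /g/ is basic and [dʒ] is derived by palatalization before a front vowel (/g/ and /s/ become palato-alveolar [dʒ] and [ʃ] before a front vowel).
From [filobugo] the stem 'grass' is /filobug/; before a front vowel this yields [filobudʒe].

[filobudʒe]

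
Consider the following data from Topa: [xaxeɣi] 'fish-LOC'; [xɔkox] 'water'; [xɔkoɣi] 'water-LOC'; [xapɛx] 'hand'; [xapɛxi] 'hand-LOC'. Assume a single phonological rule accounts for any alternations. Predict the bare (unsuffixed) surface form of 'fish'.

[xaxex]

In [xɔkox] and [xɔkoɣi] the final segment of 'water' alternates: [x] ~ [ɣ].
If /x/ were underlying and a rule turned it into [ɣ] before the LOC suffix, 'hand' would also alternate; but it has [x] in both [xapɛx] and [xapɛxi].
The alternation reflects word-final obstruent devoicing: voiced obstruents become voiceless word-finally. /ɣ/ is underlying.
From [xaxeɣi] the stem 'fish' is /xaxeɣ/; word-finally this yields [xaxex].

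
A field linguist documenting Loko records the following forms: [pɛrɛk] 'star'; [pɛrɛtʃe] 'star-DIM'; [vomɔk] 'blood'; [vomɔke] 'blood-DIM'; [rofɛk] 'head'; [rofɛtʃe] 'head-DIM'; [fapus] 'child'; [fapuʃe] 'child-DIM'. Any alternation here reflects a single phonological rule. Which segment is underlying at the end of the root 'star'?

/tʃ/

'star' shows [k] ~ [tʃ] at the end of the stem ([pɛrɛk] vs [pɛrɛtʃe]).
But 'blood' keeps [k] in both environments ([vomɔk], [vomɔke]), so there is no rule changing /k/ to [tʃ] before the DIM suffix.
So /tʃ/ is underlying, and a rule of depalatalization — palato-alveolar /tʃ/ and /ʃ/ become [k] and [s] when no front vowel follows — gives [k].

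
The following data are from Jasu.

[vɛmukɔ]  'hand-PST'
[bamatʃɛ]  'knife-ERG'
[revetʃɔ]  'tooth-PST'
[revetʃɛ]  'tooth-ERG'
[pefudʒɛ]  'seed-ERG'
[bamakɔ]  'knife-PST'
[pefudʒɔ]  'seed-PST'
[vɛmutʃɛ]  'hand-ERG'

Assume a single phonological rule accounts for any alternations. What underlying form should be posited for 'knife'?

The stem for 'knife' ends in [k] in [bamakɔ] but [tʃ] in [bamatʃɛ].
The stem 'tooth' ([revetʃɔ], [revetʃɛ]) shows [tʃ] unchanged in both environments, so [tʃ] cannot be basic with [k] derived before the PST suffix.
So /k/ is underlying, and a rule of palatalization before a front vowel — /k/ becomes palato-alveolar [tʃ] before a front vowel — gives [tʃ].

/bamak/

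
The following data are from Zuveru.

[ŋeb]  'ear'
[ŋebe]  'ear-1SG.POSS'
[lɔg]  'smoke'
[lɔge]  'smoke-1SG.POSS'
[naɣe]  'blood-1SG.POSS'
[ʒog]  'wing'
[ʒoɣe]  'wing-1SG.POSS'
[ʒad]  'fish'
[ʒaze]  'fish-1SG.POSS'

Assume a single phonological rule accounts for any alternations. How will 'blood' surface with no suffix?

The root 'wing' surfaces as [ʒog] and [ʒoɣe], with a stem-final [g] ~ [ɣ] alternation.
Compare 'smoke', with invariant [g] in [lɔg] and [lɔge]: an analysis with underlying /g/ and a rule producing [ɣ] before the 1SG.POSS suffix would wrongly predict alternation here too.
So /ɣ/ is underlying, and a rule of word-final hardening — voiced fricatives become stops word-finally — gives [g].
The one attested form of 'blood', [naɣe], shows underlying /naɣ/. Applying the same rule word-finally gives [nag].

[nag]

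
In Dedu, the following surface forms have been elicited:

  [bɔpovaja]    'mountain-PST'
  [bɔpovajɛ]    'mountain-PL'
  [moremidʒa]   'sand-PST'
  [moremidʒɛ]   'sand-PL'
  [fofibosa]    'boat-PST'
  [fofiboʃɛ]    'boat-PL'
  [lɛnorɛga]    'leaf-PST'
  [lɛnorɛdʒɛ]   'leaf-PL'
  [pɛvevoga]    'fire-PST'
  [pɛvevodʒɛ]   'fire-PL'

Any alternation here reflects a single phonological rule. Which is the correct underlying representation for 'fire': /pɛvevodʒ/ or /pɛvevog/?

In [pɛvevoga] and [pɛvevodʒɛ] the final segment of 'fire' alternates: [g] ~ [dʒ].
If /dʒ/ were underlying and a rule turned it into [g] before the PST suffix, 'sand' would also alternate; but it has [dʒ] in both [moremidʒa] and [moremidʒɛ].
Therefore /g/ is basic and [dʒ] is derived by palatalization before a front vowel (/g/ and /s/ become palato-alveolar [dʒ] and [ʃ] before a front vowel).

/pɛvevog/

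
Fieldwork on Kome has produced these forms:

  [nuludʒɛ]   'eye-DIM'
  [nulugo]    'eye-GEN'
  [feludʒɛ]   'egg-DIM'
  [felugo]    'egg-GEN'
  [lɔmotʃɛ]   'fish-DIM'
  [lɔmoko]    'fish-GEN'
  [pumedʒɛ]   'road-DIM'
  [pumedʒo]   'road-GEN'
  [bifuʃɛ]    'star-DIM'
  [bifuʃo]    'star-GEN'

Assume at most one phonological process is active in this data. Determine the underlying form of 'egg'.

/felug/

'egg' shows [dʒ] ~ [g] at the end of the stem ([feludʒɛ] vs [felugo]).
But 'road' keeps [dʒ] in both environments ([pumedʒɛ], [pumedʒo]), so there is no rule changing /dʒ/ to [g] before the GEN suffix.
The underlying segment must be /g/; /k/ and /g/ become palato-alveolar [tʃ] and [dʒ] before a front vowel, yielding [dʒ] there.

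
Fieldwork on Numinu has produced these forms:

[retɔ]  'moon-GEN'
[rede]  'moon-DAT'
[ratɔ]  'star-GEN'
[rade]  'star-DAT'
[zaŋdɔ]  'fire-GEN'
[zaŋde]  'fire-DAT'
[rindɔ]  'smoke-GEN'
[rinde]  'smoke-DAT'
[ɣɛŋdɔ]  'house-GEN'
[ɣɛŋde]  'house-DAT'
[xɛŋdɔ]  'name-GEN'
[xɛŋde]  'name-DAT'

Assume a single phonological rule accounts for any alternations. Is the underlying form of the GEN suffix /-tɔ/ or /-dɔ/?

The GEN suffix surfaces as [-dɔ] and [-tɔ], depending on the final segment of the stem.
By contrast the DAT suffix keeps its initial [d] throughout — that segment must be underlying.
So the underlying form is /-tɔ/, and voiceless stops become voiced after a nasal.

/-tɔ/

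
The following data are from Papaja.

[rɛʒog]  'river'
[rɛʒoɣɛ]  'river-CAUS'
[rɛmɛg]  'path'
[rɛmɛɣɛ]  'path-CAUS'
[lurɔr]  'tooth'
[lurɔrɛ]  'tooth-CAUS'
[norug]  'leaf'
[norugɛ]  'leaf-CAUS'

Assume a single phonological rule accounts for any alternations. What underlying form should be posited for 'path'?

In [rɛmɛg] and [rɛmɛɣɛ] the final segment of 'path' alternates: [g] ~ [ɣ].
Compare 'leaf', with invariant [g] in [norug] and [norugɛ]: an analysis with underlying /g/ and a rule producing [ɣ] before the CAUS suffix would wrongly predict alternation here too.
So /ɣ/ is underlying, and a rule of word-final hardening — voiced fricatives become stops word-finally — gives [g].
The underlying form of 'path' is therefore /rɛmɛɣ/.

/rɛmɛɣ/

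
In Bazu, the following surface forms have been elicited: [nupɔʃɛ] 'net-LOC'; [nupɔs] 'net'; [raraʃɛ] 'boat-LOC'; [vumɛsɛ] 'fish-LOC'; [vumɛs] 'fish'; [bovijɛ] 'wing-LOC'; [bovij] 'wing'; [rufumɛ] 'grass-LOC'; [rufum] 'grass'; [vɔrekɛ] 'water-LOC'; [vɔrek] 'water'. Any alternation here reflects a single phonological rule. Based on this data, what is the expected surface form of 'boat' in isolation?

[raras]

'net' shows [ʃ] ~ [s] at the end of the stem ([nupɔʃɛ] vs [nupɔs]).
The stem 'fish' ([vumɛsɛ], [vumɛs]) shows [s] unchanged in both environments, so [s] cannot be basic with [ʃ] derived before the LOC suffix.
Therefore /ʃ/ is basic and [s] is derived by depalatalization (palato-alveolar /ʃ/ becomes [s] when no front vowel follows).
The one attested form of 'boat', [raraʃɛ], shows underlying /raraʃ/. Applying the same rule when no front vowel follows gives [raras].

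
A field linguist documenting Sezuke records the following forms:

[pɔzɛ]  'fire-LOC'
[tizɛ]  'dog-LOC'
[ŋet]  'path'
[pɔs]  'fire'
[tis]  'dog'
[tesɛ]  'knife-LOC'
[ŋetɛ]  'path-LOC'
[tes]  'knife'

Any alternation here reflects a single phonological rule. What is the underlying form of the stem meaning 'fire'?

/pɔz/

In [pɔs] and [pɔzɛ] the final segment of 'fire' alternates: [s] ~ [z].
If /s/ were underlying and a rule turned it into [z] before the LOC suffix, 'knife' would also alternate; but it has [s] in both [tes] and [tesɛ].
The alternation reflects word-final obstruent devoicing: voiced obstruents become voiceless word-finally. /z/ is underlying.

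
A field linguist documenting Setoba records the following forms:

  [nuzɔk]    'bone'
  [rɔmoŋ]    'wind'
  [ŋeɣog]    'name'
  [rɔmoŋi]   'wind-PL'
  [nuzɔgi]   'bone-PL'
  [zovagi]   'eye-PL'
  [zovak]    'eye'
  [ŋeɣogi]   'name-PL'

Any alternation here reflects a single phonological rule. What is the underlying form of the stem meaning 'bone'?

/nuzɔk/

The stem for 'bone' ends in [k] in [nuzɔk] but [g] in [nuzɔgi].
But 'name' keeps [g] in both environments ([ŋeɣog], [ŋeɣogi]), so there is no rule changing /g/ to [k] in isolation.
The alternation reflects intervocalic voicing: voiceless stops become voiced between vowels. /k/ is underlying.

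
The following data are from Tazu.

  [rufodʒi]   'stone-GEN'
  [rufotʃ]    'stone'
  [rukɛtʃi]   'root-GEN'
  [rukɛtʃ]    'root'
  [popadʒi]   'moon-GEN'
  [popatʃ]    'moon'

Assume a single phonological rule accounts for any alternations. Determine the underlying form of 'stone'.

'stone' shows [dʒ] ~ [tʃ] at the end of the stem ([rufodʒi] vs [rufotʃ]).
The stem 'root' ([rukɛtʃi], [rukɛtʃ]) shows [tʃ] unchanged in both environments, so [tʃ] cannot be basic with [dʒ] derived before the GEN suffix.
So /dʒ/ is underlying, and a rule of word-final obstruent devoicing — voiced obstruents become voiceless word-finally — gives [tʃ].
Hence 'stone' is /rufodʒ/ underlyingly.

/rufodʒ/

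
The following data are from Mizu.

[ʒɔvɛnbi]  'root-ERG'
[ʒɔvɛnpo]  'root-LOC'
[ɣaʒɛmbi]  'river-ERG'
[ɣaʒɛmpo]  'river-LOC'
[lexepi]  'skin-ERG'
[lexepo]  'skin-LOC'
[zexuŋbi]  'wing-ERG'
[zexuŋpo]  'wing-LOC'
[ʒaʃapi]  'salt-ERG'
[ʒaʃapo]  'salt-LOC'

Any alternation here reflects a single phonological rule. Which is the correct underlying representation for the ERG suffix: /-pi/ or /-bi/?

The ERG morpheme has two allomorphs, [-bi] and [-pi].
The LOC suffix, which begins with [p], is invariant after every stem; so [p] is not altered by any rule here.
So the underlying form is /-bi/, and voiced stops become voiceless after a vowel.

/-bi/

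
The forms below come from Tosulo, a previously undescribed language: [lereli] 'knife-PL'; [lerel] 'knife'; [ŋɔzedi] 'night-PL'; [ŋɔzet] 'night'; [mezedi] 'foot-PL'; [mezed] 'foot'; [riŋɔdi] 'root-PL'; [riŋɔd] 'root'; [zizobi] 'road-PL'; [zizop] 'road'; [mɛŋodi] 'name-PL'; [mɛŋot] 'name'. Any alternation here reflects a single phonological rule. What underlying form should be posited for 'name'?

/mɛŋot/

The root 'name' surfaces as [mɛŋodi] and [mɛŋot], with a stem-final [d] ~ [t] alternation.
But 'foot' keeps [d] in both environments ([mezedi], [mezed]), so there is no rule changing /d/ to [t] in isolation.
Therefore /t/ is basic and [d] is derived by intervocalic voicing (voiceless stops become voiced between vowels).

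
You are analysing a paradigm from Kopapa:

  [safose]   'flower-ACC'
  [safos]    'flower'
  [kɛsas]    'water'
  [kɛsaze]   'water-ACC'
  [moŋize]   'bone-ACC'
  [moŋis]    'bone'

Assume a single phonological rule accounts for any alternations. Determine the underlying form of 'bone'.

/moŋiz/

'bone' shows [s] ~ [z] at the end of the stem ([moŋis] vs [moŋize]).
Compare 'flower', with invariant [s] in [safos] and [safose]: an analysis with underlying /s/ and a rule producing [z] before the ACC suffix would wrongly predict alternation here too.
The alternation reflects word-final obstruent devoicing: voiced obstruents become voiceless word-finally. /z/ is underlying.
The underlying form of 'bone' is therefore /moŋiz/.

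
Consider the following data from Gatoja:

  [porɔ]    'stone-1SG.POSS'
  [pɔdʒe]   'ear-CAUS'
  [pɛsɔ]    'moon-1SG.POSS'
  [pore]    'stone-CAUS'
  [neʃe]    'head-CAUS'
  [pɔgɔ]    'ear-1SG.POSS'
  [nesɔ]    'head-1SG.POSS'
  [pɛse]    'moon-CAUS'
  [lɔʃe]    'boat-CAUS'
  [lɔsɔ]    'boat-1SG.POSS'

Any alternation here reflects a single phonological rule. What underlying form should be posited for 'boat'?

The stem for 'boat' ends in [ʃ] in [lɔʃe] but [s] in [lɔsɔ].
But 'moon' keeps [s] in both environments ([pɛse], [pɛsɔ]), so there is no rule changing /s/ to [ʃ] before the CAUS suffix.
The underlying segment must be /ʃ/; palato-alveolar /dʒ/ and /ʃ/ become [g] and [s] when no front vowel follows, yielding [s] there.
The underlying form of 'boat' is therefore /lɔʃ/.

/lɔʃ/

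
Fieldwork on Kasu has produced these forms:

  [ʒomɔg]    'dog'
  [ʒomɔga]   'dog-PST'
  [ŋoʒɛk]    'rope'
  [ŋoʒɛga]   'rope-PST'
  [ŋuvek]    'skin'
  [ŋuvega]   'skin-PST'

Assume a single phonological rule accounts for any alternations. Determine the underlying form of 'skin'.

The root 'skin' surfaces as [ŋuvek] and [ŋuvega], with a stem-final [k] ~ [g] alternation.
If /g/ were underlying and a rule turned it into [k] in isolation, 'dog' would also alternate; but it has [g] in both [ʒomɔg] and [ʒomɔga].
The underlying segment must be /k/; voiceless stops become voiced between vowels, yielding [g] there.

/ŋuvek/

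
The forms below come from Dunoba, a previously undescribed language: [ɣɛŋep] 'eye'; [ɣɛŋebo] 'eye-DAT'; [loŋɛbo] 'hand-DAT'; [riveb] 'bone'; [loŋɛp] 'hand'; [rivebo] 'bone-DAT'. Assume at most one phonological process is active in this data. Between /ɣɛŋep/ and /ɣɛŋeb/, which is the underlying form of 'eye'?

/ɣɛŋep/

The stem for 'eye' ends in [b] in [ɣɛŋebo] but [p] in [ɣɛŋep].
The stem 'bone' ([rivebo], [riveb]) shows [b] unchanged in both environments, so [b] cannot be basic with [p] derived in isolation.
Therefore /p/ is basic and [b] is derived by intervocalic voicing (voiceless stops become voiced between vowels).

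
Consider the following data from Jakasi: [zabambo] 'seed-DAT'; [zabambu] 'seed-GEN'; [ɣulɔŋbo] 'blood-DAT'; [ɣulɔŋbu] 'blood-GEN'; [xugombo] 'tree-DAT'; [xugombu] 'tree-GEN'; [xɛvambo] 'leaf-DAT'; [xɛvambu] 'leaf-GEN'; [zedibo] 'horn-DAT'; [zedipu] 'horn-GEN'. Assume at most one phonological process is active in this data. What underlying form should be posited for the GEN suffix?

/-pu/

The GEN morpheme has two allomorphs, [-bu] and [-pu].
By contrast the DAT suffix keeps its initial [b] throughout — that segment must be underlying.
So the underlying form is /-pu/, and voiceless stops become voiced after a nasal.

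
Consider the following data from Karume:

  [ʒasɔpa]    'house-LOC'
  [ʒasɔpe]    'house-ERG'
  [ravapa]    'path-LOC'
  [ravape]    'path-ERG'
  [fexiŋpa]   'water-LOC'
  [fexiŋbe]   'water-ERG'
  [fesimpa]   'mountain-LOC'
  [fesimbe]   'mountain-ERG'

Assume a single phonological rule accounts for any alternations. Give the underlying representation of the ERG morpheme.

/-be/

The ERG suffix surfaces as [-be] and [-pe], depending on the final segment of the stem.
The LOC suffix, which begins with [p], is invariant after every stem; so [p] is not altered by any rule here.
The ERG suffix is therefore /-be/ underlyingly, with post-vocalic devoicing: voiced stops become voiceless after a vowel.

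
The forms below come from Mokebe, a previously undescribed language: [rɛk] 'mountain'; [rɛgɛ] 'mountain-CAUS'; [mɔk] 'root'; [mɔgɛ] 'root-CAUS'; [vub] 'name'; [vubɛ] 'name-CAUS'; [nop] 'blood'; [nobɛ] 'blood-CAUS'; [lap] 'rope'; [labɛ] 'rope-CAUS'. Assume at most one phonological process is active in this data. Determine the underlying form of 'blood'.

'blood' shows [p] ~ [b] at the end of the stem ([nop] vs [nobɛ]).
Compare 'name', with invariant [b] in [vub] and [vubɛ]: an analysis with underlying /b/ and a rule producing [p] in isolation would wrongly predict alternation here too.
The underlying segment must be /p/; voiceless stops become voiced between vowels, yielding [b] there.
The underlying form of 'blood' is therefore /nop/.

/nop/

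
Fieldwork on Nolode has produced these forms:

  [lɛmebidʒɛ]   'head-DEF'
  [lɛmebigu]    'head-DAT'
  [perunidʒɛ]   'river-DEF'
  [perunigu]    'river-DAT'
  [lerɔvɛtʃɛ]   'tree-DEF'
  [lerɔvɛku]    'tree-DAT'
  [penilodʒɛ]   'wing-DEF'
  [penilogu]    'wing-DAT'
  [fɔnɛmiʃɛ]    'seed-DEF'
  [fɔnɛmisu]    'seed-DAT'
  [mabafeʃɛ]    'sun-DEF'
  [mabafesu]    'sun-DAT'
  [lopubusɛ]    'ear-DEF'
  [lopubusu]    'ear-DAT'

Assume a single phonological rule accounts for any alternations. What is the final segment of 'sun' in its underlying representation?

'sun' shows [ʃ] ~ [s] at the end of the stem ([mabafeʃɛ] vs [mabafesu]).
If /s/ were underlying and a rule turned it into [ʃ] before the DEF suffix, 'ear' would also alternate; but it has [s] in both [lopubusɛ] and [lopubusu].
Therefore /ʃ/ is basic and [s] is derived by depalatalization (palato-alveolar /tʃ/, /dʒ/ and /ʃ/ become [k], [g] and [s] when no front vowel follows).

/ʃ/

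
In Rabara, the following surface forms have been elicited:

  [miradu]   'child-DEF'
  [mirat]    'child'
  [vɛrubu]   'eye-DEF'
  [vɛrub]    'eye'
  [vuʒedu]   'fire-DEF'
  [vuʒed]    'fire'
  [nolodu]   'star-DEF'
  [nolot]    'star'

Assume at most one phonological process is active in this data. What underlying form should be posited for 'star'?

The stem for 'star' ends in [d] in [nolodu] but [t] in [nolot].
If /d/ were underlying and a rule turned it into [t] in isolation, 'fire' would also alternate; but it has [d] in both [vuʒedu] and [vuʒed].
The alternation reflects intervocalic voicing: voiceless stops become voiced between vowels. /t/ is underlying.

/nolot/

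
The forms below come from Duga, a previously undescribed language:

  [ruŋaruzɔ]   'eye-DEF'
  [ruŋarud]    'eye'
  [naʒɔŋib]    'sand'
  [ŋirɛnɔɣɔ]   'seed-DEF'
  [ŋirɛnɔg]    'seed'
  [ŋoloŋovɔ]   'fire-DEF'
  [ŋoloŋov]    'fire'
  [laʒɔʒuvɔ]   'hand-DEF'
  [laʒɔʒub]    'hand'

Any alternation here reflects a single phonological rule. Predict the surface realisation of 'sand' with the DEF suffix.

[naʒɔŋivɔ]

In [laʒɔʒuvɔ] and [laʒɔʒub] the final segment of 'hand' alternates: [v] ~ [b].
The stem 'fire' ([ŋoloŋovɔ], [ŋoloŋov]) shows [v] unchanged in both environments, so [v] cannot be basic with [b] derived in isolation.
The underlying segment must be /b/; voiced stops become fricatives between vowels, yielding [v] there.
The one attested form of 'sand', [naʒɔŋib], shows underlying /naʒɔŋib/. Applying the same rule between vowels gives [naʒɔŋivɔ].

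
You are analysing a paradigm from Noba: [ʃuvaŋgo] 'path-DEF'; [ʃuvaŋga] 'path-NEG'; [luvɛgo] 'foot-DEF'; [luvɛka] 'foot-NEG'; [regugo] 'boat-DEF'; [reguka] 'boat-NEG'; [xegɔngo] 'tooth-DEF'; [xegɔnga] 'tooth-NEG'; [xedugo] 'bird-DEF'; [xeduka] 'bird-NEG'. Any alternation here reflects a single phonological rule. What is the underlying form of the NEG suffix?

/-ka/

The NEG morpheme has two allomorphs, [-ga] and [-ka].
The DEF suffix, which begins with [g], is invariant after every stem; so [g] is not altered by any rule here.
The NEG suffix is therefore /-ka/ underlyingly, with post-nasal voicing: voiceless stops become voiced after a nasal.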